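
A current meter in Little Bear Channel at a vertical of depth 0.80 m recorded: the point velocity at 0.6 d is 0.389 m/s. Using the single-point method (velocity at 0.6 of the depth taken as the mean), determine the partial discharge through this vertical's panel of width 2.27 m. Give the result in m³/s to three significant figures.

0.706 m³/s

v̄ = v₀.₆ = 0.389 m/s
q = v̄ × d × w = 0.3890 × 0.80 × 2.27 = 0.7064 m³/s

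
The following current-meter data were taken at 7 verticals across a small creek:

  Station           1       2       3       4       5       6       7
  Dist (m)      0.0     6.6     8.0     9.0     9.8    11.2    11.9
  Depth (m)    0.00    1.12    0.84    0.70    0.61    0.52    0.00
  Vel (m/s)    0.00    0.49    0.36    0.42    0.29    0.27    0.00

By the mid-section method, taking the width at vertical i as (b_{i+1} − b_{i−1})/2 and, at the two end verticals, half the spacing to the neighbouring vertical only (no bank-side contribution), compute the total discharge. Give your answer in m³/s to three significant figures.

w_2 = (8.0 − 0.0)/2 = 4 m; q_2 = 0.49 × 1.12 × 4 = 2.195 m³/s
w_3 = (9.0 − 6.6)/2 = 1.2 m; q_3 = 0.36 × 0.84 × 1.2 = 0.3629 m³/s
w_4 = (9.8 − 8.0)/2 = 0.9 m; q_4 = 0.42 × 0.70 × 0.9 = 0.2646 m³/s
w_5 = (11.2 − 9.0)/2 = 1.1 m; q_5 = 0.29 × 0.61 × 1.1 = 0.1946 m³/s
w_6 = (11.9 − 9.8)/2 = 1.05 m; q_6 = 0.27 × 0.52 × 1.05 = 0.1474 m³/s
Stations 1, 7 contribute zero (depth or velocity is 0).
Q = Σ qᵢ = 3.165 m³/s

3.16 m³/s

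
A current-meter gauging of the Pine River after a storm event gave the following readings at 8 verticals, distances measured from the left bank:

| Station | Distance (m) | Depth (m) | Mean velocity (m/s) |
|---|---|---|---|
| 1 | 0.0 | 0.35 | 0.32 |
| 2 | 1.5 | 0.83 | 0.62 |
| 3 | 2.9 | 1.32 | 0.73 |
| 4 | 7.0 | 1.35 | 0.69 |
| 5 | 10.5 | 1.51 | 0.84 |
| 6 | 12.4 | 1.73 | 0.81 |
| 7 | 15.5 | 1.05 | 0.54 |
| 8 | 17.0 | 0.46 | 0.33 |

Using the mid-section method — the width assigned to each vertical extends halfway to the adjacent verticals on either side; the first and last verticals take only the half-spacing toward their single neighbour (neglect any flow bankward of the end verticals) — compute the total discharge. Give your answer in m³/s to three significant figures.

w_1 = (1.5 − 0.0)/2 = 0.75 m; q_1 = 0.32 × 0.35 × 0.75 = 0.08400 m³/s
w_2 = (2.9 − 0.0)/2 = 1.45 m; q_2 = 0.62 × 0.83 × 1.45 = 0.7462 m³/s
w_3 = (7.0 − 1.5)/2 = 2.75 m; q_3 = 0.73 × 1.32 × 2.75 = 2.650 m³/s
w_4 = (10.5 − 2.9)/2 = 3.8 m; q_4 = 0.69 × 1.35 × 3.8 = 3.540 m³/s
w_5 = (12.4 − 7.0)/2 = 2.7 m; q_5 = 0.84 × 1.51 × 2.7 = 3.425 m³/s
w_6 = (15.5 − 10.5)/2 = 2.5 m; q_6 = 0.81 × 1.73 × 2.5 = 3.503 m³/s
w_7 = (17.0 − 12.4)/2 = 2.3 m; q_7 = 0.54 × 1.05 × 2.3 = 1.304 m³/s
w_8 = (17.0 − 15.5)/2 = 0.75 m; q_8 = 0.33 × 0.46 × 0.75 = 0.1139 m³/s
Q = Σ qᵢ = 15.37 m³/s

15.4 m³/s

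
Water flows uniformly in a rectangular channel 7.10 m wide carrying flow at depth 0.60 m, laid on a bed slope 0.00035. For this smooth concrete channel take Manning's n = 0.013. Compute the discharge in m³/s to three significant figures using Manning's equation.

3.93 m³/s

A = b·y = 7.10 × 0.60 = 4.260 m²
P = b + 2y = 7.10 + 2×0.60 = 8.300 m
R = A/P = 4.260/8.300 = 0.5133 m
Q = (1/n)·A·R^(2/3)·S^(1/2) = (1/0.013) × 4.260 × 0.5133^(2/3) × 0.00035^(1/2) = 3.930 m³/s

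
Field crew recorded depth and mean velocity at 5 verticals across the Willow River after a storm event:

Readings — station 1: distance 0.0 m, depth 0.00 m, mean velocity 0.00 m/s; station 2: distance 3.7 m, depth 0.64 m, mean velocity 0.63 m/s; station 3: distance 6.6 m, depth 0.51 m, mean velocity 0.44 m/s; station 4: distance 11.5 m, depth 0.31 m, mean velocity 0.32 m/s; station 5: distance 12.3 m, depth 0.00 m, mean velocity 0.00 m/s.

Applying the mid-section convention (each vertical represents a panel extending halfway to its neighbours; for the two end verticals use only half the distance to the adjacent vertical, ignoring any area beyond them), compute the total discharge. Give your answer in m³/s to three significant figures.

2.49 m³/s

w_2 = (6.6 − 0.0)/2 = 3.3 m; q_2 = 0.63 × 0.64 × 3.3 = 1.331 m³/s
w_3 = (11.5 − 3.7)/2 = 3.9 m; q_3 = 0.44 × 0.51 × 3.9 = 0.8752 m³/s
w_4 = (12.3 − 6.6)/2 = 2.85 m; q_4 = 0.32 × 0.31 × 2.85 = 0.2827 m³/s
Stations 1, 5 contribute zero (depth or velocity is 0).
Q = Σ qᵢ = 2.488 m³/s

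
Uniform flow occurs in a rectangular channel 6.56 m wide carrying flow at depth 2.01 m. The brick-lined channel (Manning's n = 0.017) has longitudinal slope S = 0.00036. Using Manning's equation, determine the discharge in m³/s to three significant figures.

A = b·y = 6.56 × 2.01 = 13.19 m²
P = b + 2y = 6.56 + 2×2.01 = 10.58 m
R = A/P = 13.19/10.58 = 1.246 m
Q = (1/n)·A·R^(2/3)·S^(1/2) = (1/0.017) × 13.19 × 1.246^(2/3) × 0.00036^(1/2) = 17.04 m³/s

17.0 m³/s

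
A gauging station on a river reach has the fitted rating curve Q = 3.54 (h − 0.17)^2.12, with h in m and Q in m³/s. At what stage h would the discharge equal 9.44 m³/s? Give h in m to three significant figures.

h − h₀ = (Q/C)^(1/b) = (9.44/3.54)^(1/2.12) = 1.588 m
h = 0.17 + 1.588 = 1.758 m

1.76 m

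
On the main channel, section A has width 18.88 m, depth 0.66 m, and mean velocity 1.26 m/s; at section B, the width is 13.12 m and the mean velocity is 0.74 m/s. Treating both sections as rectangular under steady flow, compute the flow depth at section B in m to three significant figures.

Q = A₁V₁ = (18.88×0.66) × 1.26 = 15.70 m³/s
d₂ = Q/(b₂ V₂) = 15.70/(13.12×0.74) = 1.617 m

1.62 m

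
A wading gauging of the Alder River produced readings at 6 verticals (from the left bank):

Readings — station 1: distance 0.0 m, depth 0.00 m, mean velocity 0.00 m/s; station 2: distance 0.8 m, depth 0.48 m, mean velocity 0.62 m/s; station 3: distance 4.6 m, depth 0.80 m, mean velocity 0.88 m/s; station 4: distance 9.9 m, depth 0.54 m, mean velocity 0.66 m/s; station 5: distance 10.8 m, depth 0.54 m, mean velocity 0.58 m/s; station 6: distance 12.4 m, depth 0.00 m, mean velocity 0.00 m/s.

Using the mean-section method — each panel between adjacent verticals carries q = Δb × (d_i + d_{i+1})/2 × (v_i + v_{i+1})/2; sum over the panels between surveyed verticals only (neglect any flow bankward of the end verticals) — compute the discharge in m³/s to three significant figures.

Panel 1-2: Δb = 0.8 m, d̄ = (0.00+0.48)/2 = 0.24, v̄ = (0.00+0.62)/2 = 0.31 → q = 0.8×0.24×0.31 = 0.05952 m³/s
Panel 2-3: Δb = 3.8 m, d̄ = (0.48+0.80)/2 = 0.64, v̄ = (0.62+0.88)/2 = 0.75 → q = 3.8×0.64×0.75 = 1.824 m³/s
Panel 3-4: Δb = 5.3 m, d̄ = (0.80+0.54)/2 = 0.67, v̄ = (0.88+0.66)/2 = 0.77 → q = 5.3×0.67×0.77 = 2.734 m³/s
Panel 4-5: Δb = 0.9 m, d̄ = (0.54+0.54)/2 = 0.54, v̄ = (0.66+0.58)/2 = 0.62 → q = 0.9×0.54×0.62 = 0.3013 m³/s
Panel 5-6: Δb = 1.6 m, d̄ = (0.54+0.00)/2 = 0.27, v̄ = (0.58+0.00)/2 = 0.29 → q = 1.6×0.27×0.29 = 0.1253 m³/s
Q = Σ q = 5.044 m³/s

5.04 m³/s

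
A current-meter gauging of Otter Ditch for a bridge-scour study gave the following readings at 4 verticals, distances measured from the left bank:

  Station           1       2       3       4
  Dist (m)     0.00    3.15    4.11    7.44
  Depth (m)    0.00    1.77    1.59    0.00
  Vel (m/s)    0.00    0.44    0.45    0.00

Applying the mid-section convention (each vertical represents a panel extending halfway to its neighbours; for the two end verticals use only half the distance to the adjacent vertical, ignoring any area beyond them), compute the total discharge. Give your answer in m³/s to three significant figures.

w_2 = (4.11 − 0.00)/2 = 2.055 m; q_2 = 0.44 × 1.77 × 2.055 = 1.600 m³/s
w_3 = (7.44 − 3.15)/2 = 2.145 m; q_3 = 0.45 × 1.59 × 2.145 = 1.535 m³/s
Stations 1, 4 contribute zero (depth or velocity is 0).
Q = Σ qᵢ = 3.135 m³/s

3.14 m³/s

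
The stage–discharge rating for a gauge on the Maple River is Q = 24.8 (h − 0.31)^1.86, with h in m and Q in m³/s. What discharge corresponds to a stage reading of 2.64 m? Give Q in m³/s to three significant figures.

Q = 24.8 × (2.64 − 0.31)^1.86 = 24.8 × 2.33^1.86 = 119.6 m³/s

120 m³/s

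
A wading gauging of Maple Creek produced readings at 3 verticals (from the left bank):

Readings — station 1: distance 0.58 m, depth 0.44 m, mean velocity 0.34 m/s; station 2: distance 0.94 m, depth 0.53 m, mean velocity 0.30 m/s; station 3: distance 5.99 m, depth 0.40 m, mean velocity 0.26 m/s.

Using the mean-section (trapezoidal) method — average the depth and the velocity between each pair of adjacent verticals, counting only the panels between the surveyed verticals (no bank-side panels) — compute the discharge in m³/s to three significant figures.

Panel 1-2: Δb = 0.36 m, d̄ = (0.44+0.53)/2 = 0.485, v̄ = (0.34+0.30)/2 = 0.32 → q = 0.36×0.485×0.32 = 0.05587 m³/s
Panel 2-3: Δb = 5.05 m, d̄ = (0.53+0.40)/2 = 0.465, v̄ = (0.30+0.26)/2 = 0.28 → q = 5.05×0.465×0.28 = 0.6575 m³/s
Q = Σ q = 0.7134 m³/s

0.713 m³/s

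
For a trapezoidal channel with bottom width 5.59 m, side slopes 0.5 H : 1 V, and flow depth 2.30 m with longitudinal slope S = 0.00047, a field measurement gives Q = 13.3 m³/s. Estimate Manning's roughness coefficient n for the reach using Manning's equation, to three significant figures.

A = (b + z·y)·y = (5.59 + 0.5×2.30)×2.30 = 15.50 m²
P = b + 2y√(1+z²) = 5.59 + 2×2.30×√(1+0.5²) = 10.73 m
R = A/P = 15.50/10.73 = 1.444 m
n = (1/Q)·A·R^(2/3)·S^(1/2) = (1/13.3) × 15.50 × 1.278 × 0.02168 = 0.03229

0.0323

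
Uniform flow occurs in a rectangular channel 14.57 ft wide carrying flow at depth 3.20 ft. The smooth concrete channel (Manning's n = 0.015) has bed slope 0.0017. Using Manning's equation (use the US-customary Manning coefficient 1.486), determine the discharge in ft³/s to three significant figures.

324 ft³/s

A = b·y = 14.57 × 3.20 = 46.62 ft²
P = b + 2y = 14.57 + 2×3.20 = 20.97 ft
R = A/P = 46.62/20.97 = 2.223 ft
Q = (1.486/n)·A·R^(2/3)·S^(1/2) = (1.486/0.015) × 46.62 × 2.223^(2/3) × 0.0017^(1/2) = 324.4 ft³/s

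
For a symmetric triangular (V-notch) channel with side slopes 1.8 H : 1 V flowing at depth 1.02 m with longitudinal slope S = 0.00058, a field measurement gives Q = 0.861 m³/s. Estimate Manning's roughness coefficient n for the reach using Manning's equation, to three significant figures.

A = z·y² = 1.8×1.02² = 1.873 m²
P = 2y√(1+z²) = 2×1.02×√(1+1.8²) = 4.201 m
R = A/P = 1.873/4.201 = 0.4458 m
n = (1/Q)·A·R^(2/3)·S^(1/2) = (1/0.861) × 1.873 × 0.5836 × 0.02408 = 0.03057

0.0306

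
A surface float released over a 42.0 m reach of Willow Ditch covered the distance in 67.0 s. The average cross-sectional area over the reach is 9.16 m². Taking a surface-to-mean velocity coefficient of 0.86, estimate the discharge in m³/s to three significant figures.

v_surface = L / t̄ = 42.0 / 67 = 0.6269 m/s
v_mean = 0.86 × 0.6269 = 0.5391 m/s
Q = A × v_mean = 9.16 × 0.5391 = 4.938 m³/s

4.94 m³/s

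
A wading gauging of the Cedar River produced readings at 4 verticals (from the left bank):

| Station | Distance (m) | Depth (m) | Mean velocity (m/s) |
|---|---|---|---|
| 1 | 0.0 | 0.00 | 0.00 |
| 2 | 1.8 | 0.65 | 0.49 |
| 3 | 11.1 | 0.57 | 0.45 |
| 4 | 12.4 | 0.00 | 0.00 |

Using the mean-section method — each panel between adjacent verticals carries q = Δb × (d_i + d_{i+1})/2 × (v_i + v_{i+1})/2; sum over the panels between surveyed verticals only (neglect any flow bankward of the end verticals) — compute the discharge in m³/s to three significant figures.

2.89 m³/s

Panel 1-2: Δb = 1.8 m, d̄ = (0.00+0.65)/2 = 0.325, v̄ = (0.00+0.49)/2 = 0.245 → q = 1.8×0.325×0.245 = 0.1433 m³/s
Panel 2-3: Δb = 9.3 m, d̄ = (0.65+0.57)/2 = 0.61, v̄ = (0.49+0.45)/2 = 0.47 → q = 9.3×0.61×0.47 = 2.666 m³/s
Panel 3-4: Δb = 1.3 m, d̄ = (0.57+0.00)/2 = 0.285, v̄ = (0.45+0.00)/2 = 0.225 → q = 1.3×0.285×0.225 = 0.08336 m³/s
Q = Σ q = 2.893 m³/s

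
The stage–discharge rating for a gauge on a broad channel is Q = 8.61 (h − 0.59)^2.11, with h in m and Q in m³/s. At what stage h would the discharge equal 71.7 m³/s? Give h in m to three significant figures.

3.32 m

h − h₀ = (Q/C)^(1/b) = (71.7/8.61)^(1/2.11) = 2.731 m
h = 0.59 + 2.731 = 3.321 m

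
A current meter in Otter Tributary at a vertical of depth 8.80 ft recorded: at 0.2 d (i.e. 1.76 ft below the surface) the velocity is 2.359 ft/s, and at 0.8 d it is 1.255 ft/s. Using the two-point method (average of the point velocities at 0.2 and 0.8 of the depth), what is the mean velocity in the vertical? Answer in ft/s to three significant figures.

1.81 ft/s

v̄ = (2.359 + 1.255) / 2 = 1.807 ft/s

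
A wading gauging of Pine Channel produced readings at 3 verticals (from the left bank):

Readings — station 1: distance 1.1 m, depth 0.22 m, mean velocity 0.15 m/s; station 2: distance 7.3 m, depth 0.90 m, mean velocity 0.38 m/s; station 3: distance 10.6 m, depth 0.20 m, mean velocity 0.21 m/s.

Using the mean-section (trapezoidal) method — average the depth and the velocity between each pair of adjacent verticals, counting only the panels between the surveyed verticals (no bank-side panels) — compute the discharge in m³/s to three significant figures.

1.46 m³/s

Panel 1-2: Δb = 6.2 m, d̄ = (0.22+0.90)/2 = 0.56, v̄ = (0.15+0.38)/2 = 0.265 → q = 6.2×0.56×0.265 = 0.9201 m³/s
Panel 2-3: Δb = 3.3 m, d̄ = (0.90+0.20)/2 = 0.55, v̄ = (0.38+0.21)/2 = 0.295 → q = 3.3×0.55×0.295 = 0.5354 m³/s
Q = Σ q = 1.456 m³/s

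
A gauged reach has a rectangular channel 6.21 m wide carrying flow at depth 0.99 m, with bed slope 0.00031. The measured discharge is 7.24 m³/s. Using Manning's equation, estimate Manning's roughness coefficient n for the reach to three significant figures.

A = b·y = 6.21 × 0.99 = 6.148 m²
P = b + 2y = 6.21 + 2×0.99 = 8.190 m
R = A/P = 6.148/8.190 = 0.7507 m
n = (1/Q)·A·R^(2/3)·S^(1/2) = (1/7.24) × 6.148 × 0.8260 × 0.01761 = 0.01235

0.0123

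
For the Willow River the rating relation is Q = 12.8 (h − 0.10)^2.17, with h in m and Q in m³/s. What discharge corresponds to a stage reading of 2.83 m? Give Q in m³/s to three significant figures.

113 m³/s

Q = 12.8 × (2.83 − 0.10)^2.17 = 12.8 × 2.73^2.17 = 113.2 m³/s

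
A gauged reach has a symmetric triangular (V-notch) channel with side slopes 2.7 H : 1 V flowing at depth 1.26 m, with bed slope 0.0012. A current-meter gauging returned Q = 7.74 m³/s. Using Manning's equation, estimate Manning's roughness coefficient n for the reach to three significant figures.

0.0135

A = z·y² = 2.7×1.26² = 4.287 m²
P = 2y√(1+z²) = 2×1.26×√(1+2.7²) = 7.256 m
R = A/P = 4.287/7.256 = 0.5908 m
n = (1/Q)·A·R^(2/3)·S^(1/2) = (1/7.74) × 4.287 × 0.7041 × 0.03464 = 0.01351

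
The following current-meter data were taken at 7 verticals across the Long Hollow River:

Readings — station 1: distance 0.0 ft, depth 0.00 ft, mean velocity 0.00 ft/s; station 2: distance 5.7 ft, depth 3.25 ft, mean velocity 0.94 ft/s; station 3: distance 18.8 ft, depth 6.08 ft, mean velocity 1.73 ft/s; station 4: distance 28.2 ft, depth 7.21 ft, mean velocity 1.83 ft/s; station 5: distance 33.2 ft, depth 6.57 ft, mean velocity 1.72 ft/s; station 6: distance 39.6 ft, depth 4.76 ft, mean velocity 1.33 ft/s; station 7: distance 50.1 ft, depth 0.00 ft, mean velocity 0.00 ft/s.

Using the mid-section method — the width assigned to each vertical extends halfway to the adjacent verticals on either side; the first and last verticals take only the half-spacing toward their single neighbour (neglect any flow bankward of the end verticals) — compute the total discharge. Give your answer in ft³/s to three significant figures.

w_2 = (18.8 − 0.0)/2 = 9.4 ft; q_2 = 0.94 × 3.25 × 9.4 = 28.72 ft³/s
w_3 = (28.2 − 5.7)/2 = 11.25 ft; q_3 = 1.73 × 6.08 × 11.25 = 118.3 ft³/s
w_4 = (33.2 − 18.8)/2 = 7.2 ft; q_4 = 1.83 × 7.21 × 7.2 = 95.00 ft³/s
w_5 = (39.6 − 28.2)/2 = 5.7 ft; q_5 = 1.72 × 6.57 × 5.7 = 64.41 ft³/s
w_6 = (50.1 − 33.2)/2 = 8.45 ft; q_6 = 1.33 × 4.76 × 8.45 = 53.50 ft³/s
Stations 1, 7 contribute zero (depth or velocity is 0).
Q = Σ qᵢ = 360.0 ft³/s

360 ft³/s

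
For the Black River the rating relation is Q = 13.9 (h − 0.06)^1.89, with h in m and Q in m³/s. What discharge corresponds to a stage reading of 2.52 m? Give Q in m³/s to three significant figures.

76.2 m³/s

Q = 13.9 × (2.52 − 0.06)^1.89 = 13.9 × 2.46^1.89 = 76.19 m³/s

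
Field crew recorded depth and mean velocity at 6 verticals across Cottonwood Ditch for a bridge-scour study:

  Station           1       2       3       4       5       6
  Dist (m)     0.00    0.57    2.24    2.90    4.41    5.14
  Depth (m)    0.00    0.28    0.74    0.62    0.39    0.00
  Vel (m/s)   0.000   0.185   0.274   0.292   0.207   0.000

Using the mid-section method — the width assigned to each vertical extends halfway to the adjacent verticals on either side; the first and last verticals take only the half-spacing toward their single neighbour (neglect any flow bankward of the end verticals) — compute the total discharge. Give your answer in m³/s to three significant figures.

w_2 = (2.24 − 0.00)/2 = 1.12 m; q_2 = 0.185 × 0.28 × 1.12 = 0.05802 m³/s
w_3 = (2.90 − 0.57)/2 = 1.165 m; q_3 = 0.274 × 0.74 × 1.165 = 0.2362 m³/s
w_4 = (4.41 − 2.24)/2 = 1.085 m; q_4 = 0.292 × 0.62 × 1.085 = 0.1964 m³/s
w_5 = (5.14 − 2.90)/2 = 1.12 m; q_5 = 0.207 × 0.39 × 1.12 = 0.09042 m³/s
Stations 1, 6 contribute zero (depth or velocity is 0).
Q = Σ qᵢ = 0.5811 m³/s

0.581 m³/s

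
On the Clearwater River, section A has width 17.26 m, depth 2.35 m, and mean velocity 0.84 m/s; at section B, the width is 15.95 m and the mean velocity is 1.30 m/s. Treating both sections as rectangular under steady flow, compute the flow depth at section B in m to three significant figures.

1.64 m

Q = A₁V₁ = (17.26×2.35) × 0.84 = 34.07 m³/s
d₂ = Q/(b₂ V₂) = 34.07/(15.95×1.30) = 1.643 m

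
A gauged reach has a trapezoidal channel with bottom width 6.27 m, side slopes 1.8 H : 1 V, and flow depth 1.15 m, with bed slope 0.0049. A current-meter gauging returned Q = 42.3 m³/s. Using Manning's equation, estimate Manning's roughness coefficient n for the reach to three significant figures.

A = (b + z·y)·y = (6.27 + 1.8×1.15)×1.15 = 9.591 m²
P = b + 2y√(1+z²) = 6.27 + 2×1.15×√(1+1.8²) = 11.01 m
R = A/P = 9.591/11.01 = 0.8714 m
n = (1/Q)·A·R^(2/3)·S^(1/2) = (1/42.3) × 9.591 × 0.9123 × 0.07000 = 0.01448

0.0145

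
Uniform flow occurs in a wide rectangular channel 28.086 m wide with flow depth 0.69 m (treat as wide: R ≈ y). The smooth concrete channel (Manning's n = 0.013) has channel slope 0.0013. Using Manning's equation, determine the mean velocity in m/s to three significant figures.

2.17 m/s

A = b·y = 28.086 × 0.69 = 19.38 m²
Wide channel: R ≈ y = 0.69 m
Q = (1/n)·A·R^(2/3)·S^(1/2) = (1/0.013) × 19.38 × 0.6900^(2/3) × 0.0013^(1/2) = 41.97 m³/s
V = Q/A = 41.97/19.38 = 2.166 m/s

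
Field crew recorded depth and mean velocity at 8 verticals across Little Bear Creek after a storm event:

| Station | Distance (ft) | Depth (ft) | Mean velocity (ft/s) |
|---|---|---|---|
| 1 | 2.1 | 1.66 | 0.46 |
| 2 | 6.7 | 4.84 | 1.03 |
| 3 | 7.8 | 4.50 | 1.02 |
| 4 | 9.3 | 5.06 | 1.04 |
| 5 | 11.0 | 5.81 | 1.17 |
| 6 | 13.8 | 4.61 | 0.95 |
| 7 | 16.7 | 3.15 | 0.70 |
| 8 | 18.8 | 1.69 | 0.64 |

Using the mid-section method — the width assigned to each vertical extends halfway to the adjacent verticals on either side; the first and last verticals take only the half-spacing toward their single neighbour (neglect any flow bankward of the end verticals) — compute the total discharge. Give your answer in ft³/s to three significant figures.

64.8 ft³/s

w_1 = (6.7 − 2.1)/2 = 2.3 ft; q_1 = 0.46 × 1.66 × 2.3 = 1.756 ft³/s
w_2 = (7.8 − 2.1)/2 = 2.85 ft; q_2 = 1.03 × 4.84 × 2.85 = 14.21 ft³/s
w_3 = (9.3 − 6.7)/2 = 1.3 ft; q_3 = 1.02 × 4.50 × 1.3 = 5.967 ft³/s
w_4 = (11.0 − 7.8)/2 = 1.6 ft; q_4 = 1.04 × 5.06 × 1.6 = 8.420 ft³/s
w_5 = (13.8 − 9.3)/2 = 2.25 ft; q_5 = 1.17 × 5.81 × 2.25 = 15.29 ft³/s
w_6 = (16.7 − 11.0)/2 = 2.85 ft; q_6 = 0.95 × 4.61 × 2.85 = 12.48 ft³/s
w_7 = (18.8 − 13.8)/2 = 2.5 ft; q_7 = 0.70 × 3.15 × 2.5 = 5.513 ft³/s
w_8 = (18.8 − 16.7)/2 = 1.05 ft; q_8 = 0.64 × 1.69 × 1.05 = 1.136 ft³/s
Q = Σ qᵢ = 64.78 ft³/s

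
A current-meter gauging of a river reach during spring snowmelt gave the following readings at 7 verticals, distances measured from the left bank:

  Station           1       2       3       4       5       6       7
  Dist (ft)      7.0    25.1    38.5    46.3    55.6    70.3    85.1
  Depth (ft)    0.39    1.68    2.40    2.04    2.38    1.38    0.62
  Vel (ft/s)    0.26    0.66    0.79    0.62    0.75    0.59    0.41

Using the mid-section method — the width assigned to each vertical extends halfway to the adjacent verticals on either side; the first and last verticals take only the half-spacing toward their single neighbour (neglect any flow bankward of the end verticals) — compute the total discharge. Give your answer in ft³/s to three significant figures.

84.6 ft³/s

w_1 = (25.1 − 7.0)/2 = 9.05 ft; q_1 = 0.26 × 0.39 × 9.05 = 0.9177 ft³/s
w_2 = (38.5 − 7.0)/2 = 15.75 ft; q_2 = 0.66 × 1.68 × 15.75 = 17.46 ft³/s
w_3 = (46.3 − 25.1)/2 = 10.6 ft; q_3 = 0.79 × 2.40 × 10.6 = 20.10 ft³/s
w_4 = (55.6 − 38.5)/2 = 8.55 ft; q_4 = 0.62 × 2.04 × 8.55 = 10.81 ft³/s
w_5 = (70.3 − 46.3)/2 = 12 ft; q_5 = 0.75 × 2.38 × 12 = 21.42 ft³/s
w_6 = (85.1 − 55.6)/2 = 14.75 ft; q_6 = 0.59 × 1.38 × 14.75 = 12.01 ft³/s
w_7 = (85.1 − 70.3)/2 = 7.4 ft; q_7 = 0.41 × 0.62 × 7.4 = 1.881 ft³/s
Q = Σ qᵢ = 84.60 ft³/s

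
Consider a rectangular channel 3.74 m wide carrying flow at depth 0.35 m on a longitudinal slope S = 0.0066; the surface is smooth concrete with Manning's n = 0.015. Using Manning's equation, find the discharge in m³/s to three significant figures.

A = b·y = 3.74 × 0.35 = 1.309 m²
P = b + 2y = 3.74 + 2×0.35 = 4.440 m
R = A/P = 1.309/4.440 = 0.2948 m
Q = (1/n)·A·R^(2/3)·S^(1/2) = (1/0.015) × 1.309 × 0.2948^(2/3) × 0.0066^(1/2) = 3.140 m³/s

3.14 m³/s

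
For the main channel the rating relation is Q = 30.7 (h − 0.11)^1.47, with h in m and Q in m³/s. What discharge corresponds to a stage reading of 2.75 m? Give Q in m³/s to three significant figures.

Q = 30.7 × (2.75 − 0.11)^1.47 = 30.7 × 2.64^1.47 = 127.9 m³/s

128 m³/s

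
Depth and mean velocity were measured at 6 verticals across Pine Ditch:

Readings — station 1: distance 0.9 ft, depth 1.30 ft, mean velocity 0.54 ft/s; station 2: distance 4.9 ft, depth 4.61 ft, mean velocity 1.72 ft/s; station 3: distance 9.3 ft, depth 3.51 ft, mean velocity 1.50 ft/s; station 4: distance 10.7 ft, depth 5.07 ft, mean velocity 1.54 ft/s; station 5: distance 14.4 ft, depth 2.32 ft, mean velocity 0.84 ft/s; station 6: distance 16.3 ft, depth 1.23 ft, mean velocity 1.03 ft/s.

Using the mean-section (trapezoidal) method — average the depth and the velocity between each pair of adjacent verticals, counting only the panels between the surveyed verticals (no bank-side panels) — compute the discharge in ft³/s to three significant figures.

Panel 1-2: Δb = 4 ft, d̄ = (1.30+4.61)/2 = 2.955, v̄ = (0.54+1.72)/2 = 1.13 → q = 4×2.955×1.13 = 13.36 ft³/s
Panel 2-3: Δb = 4.4 ft, d̄ = (4.61+3.51)/2 = 4.06, v̄ = (1.72+1.50)/2 = 1.61 → q = 4.4×4.06×1.61 = 28.76 ft³/s
Panel 3-4: Δb = 1.4 ft, d̄ = (3.51+5.07)/2 = 4.29, v̄ = (1.50+1.54)/2 = 1.52 → q = 1.4×4.29×1.52 = 9.129 ft³/s
Panel 4-5: Δb = 3.7 ft, d̄ = (5.07+2.32)/2 = 3.695, v̄ = (1.54+0.84)/2 = 1.19 → q = 3.7×3.695×1.19 = 16.27 ft³/s
Panel 5-6: Δb = 1.9 ft, d̄ = (2.32+1.23)/2 = 1.775, v̄ = (0.84+1.03)/2 = 0.935 → q = 1.9×1.775×0.935 = 3.153 ft³/s
Q = Σ q = 70.67 ft³/s

70.7 ft³/s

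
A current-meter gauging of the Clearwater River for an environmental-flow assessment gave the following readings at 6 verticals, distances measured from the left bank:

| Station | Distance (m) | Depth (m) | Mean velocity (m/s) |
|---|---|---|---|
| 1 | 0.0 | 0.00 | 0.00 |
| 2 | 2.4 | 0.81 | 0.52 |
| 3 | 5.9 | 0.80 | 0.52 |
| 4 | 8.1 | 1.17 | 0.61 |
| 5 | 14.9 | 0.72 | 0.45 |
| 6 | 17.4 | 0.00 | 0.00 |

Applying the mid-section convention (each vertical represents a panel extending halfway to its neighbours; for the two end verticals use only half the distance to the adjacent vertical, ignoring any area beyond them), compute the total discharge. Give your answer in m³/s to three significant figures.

7.15 m³/s

w_2 = (5.9 − 0.0)/2 = 2.95 m; q_2 = 0.52 × 0.81 × 2.95 = 1.243 m³/s
w_3 = (8.1 − 2.4)/2 = 2.85 m; q_3 = 0.52 × 0.80 × 2.85 = 1.186 m³/s
w_4 = (14.9 − 5.9)/2 = 4.5 m; q_4 = 0.61 × 1.17 × 4.5 = 3.212 m³/s
w_5 = (17.4 − 8.1)/2 = 4.65 m; q_5 = 0.45 × 0.72 × 4.65 = 1.507 m³/s
Stations 1, 6 contribute zero (depth or velocity is 0).
Q = Σ qᵢ = 7.146 m³/s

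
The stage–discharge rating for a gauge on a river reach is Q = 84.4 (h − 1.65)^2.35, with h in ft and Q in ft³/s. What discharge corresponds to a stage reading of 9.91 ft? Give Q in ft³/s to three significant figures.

12100 ft³/s

Q = 84.4 × (9.91 − 1.65)^2.35 = 84.4 × 8.26^2.35 = 12060 ft³/s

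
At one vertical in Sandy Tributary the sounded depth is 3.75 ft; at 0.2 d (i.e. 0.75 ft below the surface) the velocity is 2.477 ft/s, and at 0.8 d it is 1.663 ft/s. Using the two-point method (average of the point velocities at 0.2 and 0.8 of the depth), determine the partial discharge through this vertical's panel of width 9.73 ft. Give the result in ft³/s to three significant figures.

75.5 ft³/s

v̄ = (2.477 + 1.663) / 2 = 2.070 ft/s
q = v̄ × d × w = 2.070 × 3.75 × 9.73 = 75.53 ft³/s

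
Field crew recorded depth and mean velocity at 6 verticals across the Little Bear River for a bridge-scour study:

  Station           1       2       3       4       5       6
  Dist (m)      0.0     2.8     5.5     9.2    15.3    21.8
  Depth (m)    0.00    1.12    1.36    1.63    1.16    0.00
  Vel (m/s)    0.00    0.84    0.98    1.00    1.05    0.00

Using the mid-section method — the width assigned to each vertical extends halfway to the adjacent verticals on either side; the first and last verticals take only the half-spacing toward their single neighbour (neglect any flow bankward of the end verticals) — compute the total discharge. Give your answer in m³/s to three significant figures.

22.5 m³/s

w_2 = (5.5 − 0.0)/2 = 2.75 m; q_2 = 0.84 × 1.12 × 2.75 = 2.587 m³/s
w_3 = (9.2 − 2.8)/2 = 3.2 m; q_3 = 0.98 × 1.36 × 3.2 = 4.265 m³/s
w_4 = (15.3 − 5.5)/2 = 4.9 m; q_4 = 1.00 × 1.63 × 4.9 = 7.987 m³/s
w_5 = (21.8 − 9.2)/2 = 6.3 m; q_5 = 1.05 × 1.16 × 6.3 = 7.673 m³/s
Stations 1, 6 contribute zero (depth or velocity is 0).
Q = Σ qᵢ = 22.51 m³/s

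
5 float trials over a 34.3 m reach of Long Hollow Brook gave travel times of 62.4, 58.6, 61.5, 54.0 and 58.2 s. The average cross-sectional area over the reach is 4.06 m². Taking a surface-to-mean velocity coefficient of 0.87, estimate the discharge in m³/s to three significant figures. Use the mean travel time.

2.06 m³/s

t̄ = (62.4 + 58.6 + 61.5 + 54.0 + 58.2) / 5 = 58.94 s
v_surface = L / t̄ = 34.3 / 58.94 = 0.5819 m/s
v_mean = 0.87 × 0.5819 = 0.5063 m/s
Q = A × v_mean = 4.06 × 0.5063 = 2.056 m³/s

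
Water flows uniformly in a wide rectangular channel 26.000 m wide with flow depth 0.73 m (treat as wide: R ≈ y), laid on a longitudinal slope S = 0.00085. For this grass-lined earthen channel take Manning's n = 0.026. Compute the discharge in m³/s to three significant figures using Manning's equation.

17.3 m³/s

A = b·y = 26.000 × 0.73 = 18.98 m²
Wide channel: R ≈ y = 0.73 m
Q = (1/n)·A·R^(2/3)·S^(1/2) = (1/0.026) × 18.98 × 0.7300^(2/3) × 0.00085^(1/2) = 17.25 m³/s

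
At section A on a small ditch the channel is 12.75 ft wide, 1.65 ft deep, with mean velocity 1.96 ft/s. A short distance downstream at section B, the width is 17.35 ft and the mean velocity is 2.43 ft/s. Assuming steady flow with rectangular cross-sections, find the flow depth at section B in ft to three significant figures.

Q = A₁V₁ = (12.75×1.65) × 1.96 = 41.23 ft³/s
d₂ = Q/(b₂ V₂) = 41.23/(17.35×2.43) = 0.9780 ft

0.978 ft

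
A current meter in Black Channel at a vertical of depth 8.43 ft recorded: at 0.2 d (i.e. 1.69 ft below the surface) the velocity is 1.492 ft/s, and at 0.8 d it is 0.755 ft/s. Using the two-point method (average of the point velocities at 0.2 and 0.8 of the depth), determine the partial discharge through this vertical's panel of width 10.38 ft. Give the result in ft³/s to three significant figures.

98.3 ft³/s

v̄ = (1.492 + 0.755) / 2 = 1.124 ft/s
q = v̄ × d × w = 1.124 × 8.43 × 10.38 = 98.31 ft³/s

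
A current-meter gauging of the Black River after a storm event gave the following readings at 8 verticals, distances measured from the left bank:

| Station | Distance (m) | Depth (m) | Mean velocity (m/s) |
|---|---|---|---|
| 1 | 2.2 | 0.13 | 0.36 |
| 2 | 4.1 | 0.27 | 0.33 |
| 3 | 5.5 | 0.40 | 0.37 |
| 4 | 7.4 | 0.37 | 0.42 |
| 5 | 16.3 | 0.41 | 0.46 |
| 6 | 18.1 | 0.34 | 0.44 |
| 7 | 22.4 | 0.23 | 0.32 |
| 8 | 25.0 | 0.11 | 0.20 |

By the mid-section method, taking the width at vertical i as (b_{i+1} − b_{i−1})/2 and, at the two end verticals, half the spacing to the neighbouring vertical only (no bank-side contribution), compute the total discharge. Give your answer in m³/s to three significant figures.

w_1 = (4.1 − 2.2)/2 = 0.95 m; q_1 = 0.36 × 0.13 × 0.95 = 0.04446 m³/s
w_2 = (5.5 − 2.2)/2 = 1.65 m; q_2 = 0.33 × 0.27 × 1.65 = 0.1470 m³/s
w_3 = (7.4 − 4.1)/2 = 1.65 m; q_3 = 0.37 × 0.40 × 1.65 = 0.2442 m³/s
w_4 = (16.3 − 5.5)/2 = 5.4 m; q_4 = 0.42 × 0.37 × 5.4 = 0.8392 m³/s
w_5 = (18.1 − 7.4)/2 = 5.35 m; q_5 = 0.46 × 0.41 × 5.35 = 1.009 m³/s
w_6 = (22.4 − 16.3)/2 = 3.05 m; q_6 = 0.44 × 0.34 × 3.05 = 0.4563 m³/s
w_7 = (25.0 − 18.1)/2 = 3.45 m; q_7 = 0.32 × 0.23 × 3.45 = 0.2539 m³/s
w_8 = (25.0 − 22.4)/2 = 1.3 m; q_8 = 0.20 × 0.11 × 1.3 = 0.02860 m³/s
Q = Σ qᵢ = 3.023 m³/s

3.02 m³/s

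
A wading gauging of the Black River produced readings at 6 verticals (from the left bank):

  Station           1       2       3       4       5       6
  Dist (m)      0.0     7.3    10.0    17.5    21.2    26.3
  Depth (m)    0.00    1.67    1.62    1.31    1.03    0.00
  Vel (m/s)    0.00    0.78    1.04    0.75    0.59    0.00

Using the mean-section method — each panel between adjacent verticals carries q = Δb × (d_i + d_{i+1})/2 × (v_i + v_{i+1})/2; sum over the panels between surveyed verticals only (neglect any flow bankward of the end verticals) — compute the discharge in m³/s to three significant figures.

19.9 m³/s

Panel 1-2: Δb = 7.3 m, d̄ = (0.00+1.67)/2 = 0.835, v̄ = (0.00+0.78)/2 = 0.39 → q = 7.3×0.835×0.39 = 2.377 m³/s
Panel 2-3: Δb = 2.7 m, d̄ = (1.67+1.62)/2 = 1.645, v̄ = (0.78+1.04)/2 = 0.91 → q = 2.7×1.645×0.91 = 4.042 m³/s
Panel 3-4: Δb = 7.5 m, d̄ = (1.62+1.31)/2 = 1.465, v̄ = (1.04+0.75)/2 = 0.895 → q = 7.5×1.465×0.895 = 9.834 m³/s
Panel 4-5: Δb = 3.7 m, d̄ = (1.31+1.03)/2 = 1.17, v̄ = (0.75+0.59)/2 = 0.67 → q = 3.7×1.17×0.67 = 2.900 m³/s
Panel 5-6: Δb = 5.1 m, d̄ = (1.03+0.00)/2 = 0.515, v̄ = (0.59+0.00)/2 = 0.295 → q = 5.1×0.515×0.295 = 0.7748 m³/s
Q = Σ q = 19.93 m³/s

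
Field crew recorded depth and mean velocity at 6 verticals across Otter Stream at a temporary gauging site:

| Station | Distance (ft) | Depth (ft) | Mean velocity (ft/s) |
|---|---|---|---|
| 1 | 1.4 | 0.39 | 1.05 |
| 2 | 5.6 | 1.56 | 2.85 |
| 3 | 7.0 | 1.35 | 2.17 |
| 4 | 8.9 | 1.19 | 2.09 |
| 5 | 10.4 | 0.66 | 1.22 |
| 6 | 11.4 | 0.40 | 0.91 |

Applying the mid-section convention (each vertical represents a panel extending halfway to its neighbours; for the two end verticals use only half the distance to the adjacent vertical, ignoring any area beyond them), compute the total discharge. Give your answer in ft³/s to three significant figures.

23.6 ft³/s

w_1 = (5.6 − 1.4)/2 = 2.1 ft; q_1 = 1.05 × 0.39 × 2.1 = 0.8600 ft³/s
w_2 = (7.0 − 1.4)/2 = 2.8 ft; q_2 = 2.85 × 1.56 × 2.8 = 12.45 ft³/s
w_3 = (8.9 − 5.6)/2 = 1.65 ft; q_3 = 2.17 × 1.35 × 1.65 = 4.834 ft³/s
w_4 = (10.4 − 7.0)/2 = 1.7 ft; q_4 = 2.09 × 1.19 × 1.7 = 4.228 ft³/s
w_5 = (11.4 − 8.9)/2 = 1.25 ft; q_5 = 1.22 × 0.66 × 1.25 = 1.007 ft³/s
w_6 = (11.4 − 10.4)/2 = 0.5 ft; q_6 = 0.91 × 0.40 × 0.5 = 0.1820 ft³/s
Q = Σ qᵢ = 23.56 ft³/s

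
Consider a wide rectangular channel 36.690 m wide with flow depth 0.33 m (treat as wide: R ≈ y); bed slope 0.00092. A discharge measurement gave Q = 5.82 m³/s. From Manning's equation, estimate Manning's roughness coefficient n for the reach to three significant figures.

0.0301

A = b·y = 36.690 × 0.33 = 12.11 m²
Wide channel: R ≈ y = 0.33 m
n = (1/Q)·A·R^(2/3)·S^(1/2) = (1/5.82) × 12.11 × 0.4775 × 0.03033 = 0.03013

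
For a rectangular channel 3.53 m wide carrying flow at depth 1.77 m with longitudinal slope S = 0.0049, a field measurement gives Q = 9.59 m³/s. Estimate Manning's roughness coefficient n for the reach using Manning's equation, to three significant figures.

A = b·y = 3.53 × 1.77 = 6.248 m²
P = b + 2y = 3.53 + 2×1.77 = 7.070 m
R = A/P = 6.248/7.070 = 0.8837 m
n = (1/Q)·A·R^(2/3)·S^(1/2) = (1/9.59) × 6.248 × 0.9209 × 0.07000 = 0.04200

0.0420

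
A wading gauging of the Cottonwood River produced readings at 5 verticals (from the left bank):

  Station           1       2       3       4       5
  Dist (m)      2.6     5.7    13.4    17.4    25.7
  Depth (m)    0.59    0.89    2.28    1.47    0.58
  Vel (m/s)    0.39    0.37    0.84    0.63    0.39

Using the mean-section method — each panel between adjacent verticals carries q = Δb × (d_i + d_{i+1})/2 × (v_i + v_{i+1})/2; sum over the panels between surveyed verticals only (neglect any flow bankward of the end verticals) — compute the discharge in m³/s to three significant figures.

Panel 1-2: Δb = 3.1 m, d̄ = (0.59+0.89)/2 = 0.74, v̄ = (0.39+0.37)/2 = 0.38 → q = 3.1×0.74×0.38 = 0.8717 m³/s
Panel 2-3: Δb = 7.7 m, d̄ = (0.89+2.28)/2 = 1.585, v̄ = (0.37+0.84)/2 = 0.605 → q = 7.7×1.585×0.605 = 7.384 m³/s
Panel 3-4: Δb = 4 m, d̄ = (2.28+1.47)/2 = 1.875, v̄ = (0.84+0.63)/2 = 0.735 → q = 4×1.875×0.735 = 5.513 m³/s
Panel 4-5: Δb = 8.3 m, d̄ = (1.47+0.58)/2 = 1.025, v̄ = (0.63+0.39)/2 = 0.51 → q = 8.3×1.025×0.51 = 4.339 m³/s
Q = Σ q = 18.11 m³/s

18.1 m³/s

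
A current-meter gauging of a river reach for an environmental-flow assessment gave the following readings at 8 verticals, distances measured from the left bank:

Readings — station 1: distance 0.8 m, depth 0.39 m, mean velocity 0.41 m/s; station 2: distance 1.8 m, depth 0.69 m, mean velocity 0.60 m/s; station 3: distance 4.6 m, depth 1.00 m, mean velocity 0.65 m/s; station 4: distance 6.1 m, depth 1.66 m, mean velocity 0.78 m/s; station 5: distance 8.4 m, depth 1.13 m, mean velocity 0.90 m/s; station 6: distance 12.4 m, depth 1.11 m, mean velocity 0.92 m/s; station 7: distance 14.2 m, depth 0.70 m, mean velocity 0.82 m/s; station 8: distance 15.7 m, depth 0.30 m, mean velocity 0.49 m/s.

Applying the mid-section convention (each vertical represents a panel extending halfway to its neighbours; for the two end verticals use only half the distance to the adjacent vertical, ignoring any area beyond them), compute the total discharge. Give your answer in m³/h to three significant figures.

w_1 = (1.8 − 0.8)/2 = 0.5 m; q_1 = 0.41 × 0.39 × 0.5 = 0.07995 m³/s
w_2 = (4.6 − 0.8)/2 = 1.9 m; q_2 = 0.60 × 0.69 × 1.9 = 0.7866 m³/s
w_3 = (6.1 − 1.8)/2 = 2.15 m; q_3 = 0.65 × 1.00 × 2.15 = 1.398 m³/s
w_4 = (8.4 − 4.6)/2 = 1.9 m; q_4 = 0.78 × 1.66 × 1.9 = 2.460 m³/s
w_5 = (12.4 − 6.1)/2 = 3.15 m; q_5 = 0.90 × 1.13 × 3.15 = 3.204 m³/s
w_6 = (14.2 − 8.4)/2 = 2.9 m; q_6 = 0.92 × 1.11 × 2.9 = 2.961 m³/s
w_7 = (15.7 − 12.4)/2 = 1.65 m; q_7 = 0.82 × 0.70 × 1.65 = 0.9471 m³/s
w_8 = (15.7 − 14.2)/2 = 0.75 m; q_8 = 0.49 × 0.30 × 0.75 = 0.1103 m³/s
Q = Σ qᵢ = 11.95 m³/s
= 11.95 × 3600 = 43010 m³/h

43000 m³/h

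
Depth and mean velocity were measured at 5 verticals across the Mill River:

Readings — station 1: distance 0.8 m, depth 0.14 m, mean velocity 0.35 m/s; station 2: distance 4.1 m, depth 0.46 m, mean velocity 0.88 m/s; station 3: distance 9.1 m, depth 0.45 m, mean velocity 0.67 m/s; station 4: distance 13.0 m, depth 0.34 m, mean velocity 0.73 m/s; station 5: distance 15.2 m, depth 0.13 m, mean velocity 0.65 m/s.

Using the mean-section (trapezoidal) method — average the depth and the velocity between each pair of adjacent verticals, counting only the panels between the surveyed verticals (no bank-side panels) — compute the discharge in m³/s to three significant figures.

3.81 m³/s

Panel 1-2: Δb = 3.3 m, d̄ = (0.14+0.46)/2 = 0.3, v̄ = (0.35+0.88)/2 = 0.615 → q = 3.3×0.3×0.615 = 0.6089 m³/s
Panel 2-3: Δb = 5 m, d̄ = (0.46+0.45)/2 = 0.455, v̄ = (0.88+0.67)/2 = 0.775 → q = 5×0.455×0.775 = 1.763 m³/s
Panel 3-4: Δb = 3.9 m, d̄ = (0.45+0.34)/2 = 0.395, v̄ = (0.67+0.73)/2 = 0.7 → q = 3.9×0.395×0.7 = 1.078 m³/s
Panel 4-5: Δb = 2.2 m, d̄ = (0.34+0.13)/2 = 0.235, v̄ = (0.73+0.65)/2 = 0.69 → q = 2.2×0.235×0.69 = 0.3567 m³/s
Q = Σ q = 3.807 m³/s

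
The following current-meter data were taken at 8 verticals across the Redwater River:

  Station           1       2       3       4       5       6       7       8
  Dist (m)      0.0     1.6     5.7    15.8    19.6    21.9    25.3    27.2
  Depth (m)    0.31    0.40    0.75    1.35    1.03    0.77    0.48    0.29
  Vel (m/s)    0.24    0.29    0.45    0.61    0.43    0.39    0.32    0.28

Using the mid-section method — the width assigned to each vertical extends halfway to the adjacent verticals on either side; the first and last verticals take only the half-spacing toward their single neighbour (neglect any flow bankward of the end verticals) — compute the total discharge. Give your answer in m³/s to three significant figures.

11.2 m³/s

w_1 = (1.6 − 0.0)/2 = 0.8 m; q_1 = 0.24 × 0.31 × 0.8 = 0.05952 m³/s
w_2 = (5.7 − 0.0)/2 = 2.85 m; q_2 = 0.29 × 0.40 × 2.85 = 0.3306 m³/s
w_3 = (15.8 − 1.6)/2 = 7.1 m; q_3 = 0.45 × 0.75 × 7.1 = 2.396 m³/s
w_4 = (19.6 − 5.7)/2 = 6.95 m; q_4 = 0.61 × 1.35 × 6.95 = 5.723 m³/s
w_5 = (21.9 − 15.8)/2 = 3.05 m; q_5 = 0.43 × 1.03 × 3.05 = 1.351 m³/s
w_6 = (25.3 − 19.6)/2 = 2.85 m; q_6 = 0.39 × 0.77 × 2.85 = 0.8559 m³/s
w_7 = (27.2 − 21.9)/2 = 2.65 m; q_7 = 0.32 × 0.48 × 2.65 = 0.4070 m³/s
w_8 = (27.2 − 25.3)/2 = 0.95 m; q_8 = 0.28 × 0.29 × 0.95 = 0.07714 m³/s
Q = Σ qᵢ = 11.20 m³/s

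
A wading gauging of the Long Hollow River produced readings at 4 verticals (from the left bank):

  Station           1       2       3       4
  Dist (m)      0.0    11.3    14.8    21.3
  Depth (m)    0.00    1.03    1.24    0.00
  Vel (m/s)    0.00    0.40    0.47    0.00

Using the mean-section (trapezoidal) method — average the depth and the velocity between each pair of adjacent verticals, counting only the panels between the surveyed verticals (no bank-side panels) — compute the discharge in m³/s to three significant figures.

3.84 m³/s

Panel 1-2: Δb = 11.3 m, d̄ = (0.00+1.03)/2 = 0.515, v̄ = (0.00+0.40)/2 = 0.2 → q = 11.3×0.515×0.2 = 1.164 m³/s
Panel 2-3: Δb = 3.5 m, d̄ = (1.03+1.24)/2 = 1.135, v̄ = (0.40+0.47)/2 = 0.435 → q = 3.5×1.135×0.435 = 1.728 m³/s
Panel 3-4: Δb = 6.5 m, d̄ = (1.24+0.00)/2 = 0.62, v̄ = (0.47+0.00)/2 = 0.235 → q = 6.5×0.62×0.235 = 0.9471 m³/s
Q = Σ q = 3.839 m³/s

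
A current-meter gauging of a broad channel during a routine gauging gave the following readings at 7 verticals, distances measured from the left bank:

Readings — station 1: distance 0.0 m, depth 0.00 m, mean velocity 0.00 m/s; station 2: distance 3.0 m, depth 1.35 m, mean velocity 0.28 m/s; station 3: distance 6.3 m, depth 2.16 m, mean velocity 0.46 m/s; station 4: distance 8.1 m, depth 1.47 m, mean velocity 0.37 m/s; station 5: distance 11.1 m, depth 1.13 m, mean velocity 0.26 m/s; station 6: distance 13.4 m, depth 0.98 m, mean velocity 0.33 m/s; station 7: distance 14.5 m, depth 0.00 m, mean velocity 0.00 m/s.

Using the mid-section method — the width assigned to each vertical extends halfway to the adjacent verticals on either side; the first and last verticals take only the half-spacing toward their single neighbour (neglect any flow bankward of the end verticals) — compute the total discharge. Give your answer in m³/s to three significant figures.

6.36 m³/s

w_2 = (6.3 − 0.0)/2 = 3.15 m; q_2 = 0.28 × 1.35 × 3.15 = 1.191 m³/s
w_3 = (8.1 − 3.0)/2 = 2.55 m; q_3 = 0.46 × 2.16 × 2.55 = 2.534 m³/s
w_4 = (11.1 − 6.3)/2 = 2.4 m; q_4 = 0.37 × 1.47 × 2.4 = 1.305 m³/s
w_5 = (13.4 − 8.1)/2 = 2.65 m; q_5 = 0.26 × 1.13 × 2.65 = 0.7786 m³/s
w_6 = (14.5 − 11.1)/2 = 1.7 m; q_6 = 0.33 × 0.98 × 1.7 = 0.5498 m³/s
Stations 1, 7 contribute zero (depth or velocity is 0).
Q = Σ qᵢ = 6.358 m³/s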